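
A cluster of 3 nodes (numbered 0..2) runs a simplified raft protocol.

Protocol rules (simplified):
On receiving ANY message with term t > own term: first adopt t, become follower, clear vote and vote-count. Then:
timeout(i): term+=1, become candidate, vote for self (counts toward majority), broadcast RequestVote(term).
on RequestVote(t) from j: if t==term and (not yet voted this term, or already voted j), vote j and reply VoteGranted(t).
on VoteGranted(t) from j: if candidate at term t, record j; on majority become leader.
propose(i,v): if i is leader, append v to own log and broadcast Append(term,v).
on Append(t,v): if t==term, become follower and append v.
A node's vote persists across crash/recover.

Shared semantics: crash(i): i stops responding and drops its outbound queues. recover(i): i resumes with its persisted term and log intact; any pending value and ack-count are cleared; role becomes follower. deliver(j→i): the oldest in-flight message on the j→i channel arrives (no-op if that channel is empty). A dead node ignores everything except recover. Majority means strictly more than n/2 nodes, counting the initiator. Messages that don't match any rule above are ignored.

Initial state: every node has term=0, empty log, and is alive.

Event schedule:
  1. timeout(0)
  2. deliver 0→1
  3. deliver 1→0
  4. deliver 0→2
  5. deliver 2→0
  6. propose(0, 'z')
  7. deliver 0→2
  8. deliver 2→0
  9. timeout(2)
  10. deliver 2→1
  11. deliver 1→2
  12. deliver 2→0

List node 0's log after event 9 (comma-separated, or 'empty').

e1 timeout(0): 0[cand,t=1,-]
e2 deliver 0→1: 1[foll,t=1,-]
e3 deliver 1→0: 0[lead,t=1,-]
e4 deliver 0→2: 2[foll,t=1,-]
e5 deliver 2→0: ·
e6 propose(0,'z'): 0[lead,t=1,z]
e7 deliver 0→2: 2[foll,t=1,z]
e8 deliver 2→0: ·
e9 timeout(2): 2[cand,t=2,z]

z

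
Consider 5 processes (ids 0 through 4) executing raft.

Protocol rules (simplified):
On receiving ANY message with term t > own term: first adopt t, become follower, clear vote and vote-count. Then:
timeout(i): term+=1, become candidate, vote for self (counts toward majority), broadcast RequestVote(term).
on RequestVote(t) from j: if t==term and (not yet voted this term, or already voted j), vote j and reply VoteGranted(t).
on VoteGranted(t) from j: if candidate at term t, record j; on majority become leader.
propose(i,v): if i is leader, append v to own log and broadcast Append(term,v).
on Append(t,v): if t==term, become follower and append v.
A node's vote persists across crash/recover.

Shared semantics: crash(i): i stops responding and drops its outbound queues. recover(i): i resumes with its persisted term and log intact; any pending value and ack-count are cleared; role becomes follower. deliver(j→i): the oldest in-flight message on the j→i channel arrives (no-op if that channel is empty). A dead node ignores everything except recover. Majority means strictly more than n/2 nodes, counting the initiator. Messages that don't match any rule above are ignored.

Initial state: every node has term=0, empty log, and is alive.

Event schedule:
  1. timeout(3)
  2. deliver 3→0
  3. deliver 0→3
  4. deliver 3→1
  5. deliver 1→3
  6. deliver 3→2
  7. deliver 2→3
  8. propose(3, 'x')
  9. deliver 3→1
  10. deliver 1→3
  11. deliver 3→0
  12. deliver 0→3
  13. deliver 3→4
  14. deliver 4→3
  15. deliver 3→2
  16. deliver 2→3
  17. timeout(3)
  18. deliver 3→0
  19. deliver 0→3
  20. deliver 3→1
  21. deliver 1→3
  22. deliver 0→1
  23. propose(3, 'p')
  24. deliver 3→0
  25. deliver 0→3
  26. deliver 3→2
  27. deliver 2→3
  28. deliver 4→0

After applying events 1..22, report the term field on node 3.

2

e1 timeout(3): 3[cand,t=1,-]
e2 deliver 3→0: 0[foll,t=1,-]
e3 deliver 0→3: ·
e4 deliver 3→1: 1[foll,t=1,-]
e5 deliver 1→3: 3[lead,t=1,-]
e6 deliver 3→2: 2[foll,t=1,-]
e7 deliver 2→3: ·
e8 propose(3,'x'): 3[lead,t=1,x]
e9 deliver 3→1: 1[foll,t=1,x]
e10 deliver 1→3: ·
e11 deliver 3→0: 0[foll,t=1,x]
e12 deliver 0→3: ·
e13 deliver 3→4: 4[foll,t=1,-]
e14 deliver 4→3: ·
e15 deliver 3→2: 2[foll,t=1,x]
e16 deliver 2→3: ·
e17 timeout(3): 3[cand,t=2,x]
e18 deliver 3→0: 0[foll,t=2,x]
e19 deliver 0→3: ·
e20 deliver 3→1: 1[foll,t=2,x]
e21 deliver 1→3: 3[lead,t=2,x]
e22 deliver 0→1: ·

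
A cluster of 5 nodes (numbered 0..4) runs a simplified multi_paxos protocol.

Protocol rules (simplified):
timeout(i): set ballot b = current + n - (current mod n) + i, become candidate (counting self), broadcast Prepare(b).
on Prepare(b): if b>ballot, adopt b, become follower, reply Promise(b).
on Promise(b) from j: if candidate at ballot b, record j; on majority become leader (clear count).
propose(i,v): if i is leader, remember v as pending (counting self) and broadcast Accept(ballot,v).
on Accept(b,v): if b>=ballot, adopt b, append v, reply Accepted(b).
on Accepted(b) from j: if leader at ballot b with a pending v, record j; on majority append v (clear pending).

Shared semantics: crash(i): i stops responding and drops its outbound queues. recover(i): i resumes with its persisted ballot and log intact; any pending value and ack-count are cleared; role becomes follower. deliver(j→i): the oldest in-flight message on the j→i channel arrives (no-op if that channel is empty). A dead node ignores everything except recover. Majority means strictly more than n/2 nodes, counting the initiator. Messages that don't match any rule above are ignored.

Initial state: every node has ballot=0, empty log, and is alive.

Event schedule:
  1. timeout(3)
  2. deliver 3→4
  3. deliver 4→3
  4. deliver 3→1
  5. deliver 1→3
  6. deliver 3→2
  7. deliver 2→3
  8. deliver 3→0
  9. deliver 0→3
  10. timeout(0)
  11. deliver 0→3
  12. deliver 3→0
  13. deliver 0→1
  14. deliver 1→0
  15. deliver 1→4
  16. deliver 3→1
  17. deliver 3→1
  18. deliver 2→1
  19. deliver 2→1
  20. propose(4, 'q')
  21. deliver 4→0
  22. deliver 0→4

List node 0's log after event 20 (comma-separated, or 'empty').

[1] timeout(3) → N3(cand b8 [-])
[2] deliver 3→4 → N4(foll b8 [-])
[3] deliver 4→3 → ∅
[4] deliver 3→1 → N1(foll b8 [-])
[5] deliver 1→3 → N3(lead b8 [-])
[6] deliver 3→2 → N2(foll b8 [-])
[7] deliver 2→3 → ∅
[8] deliver 3→0 → N0(foll b8 [-])
[9] deliver 0→3 → ∅
[10] timeout(0) → N0(cand b10 [-])
[11] deliver 0→3 → N3(foll b10 [-])
[12] deliver 3→0 → ∅
[13] deliver 0→1 → N1(foll b10 [-])
[14] deliver 1→0 → N0(lead b10 [-])
[15] deliver 1→4 → ∅
[16] deliver 3→1 → ∅
[17] deliver 3→1 → ∅
[18] deliver 2→1 → ∅
[19] deliver 2→1 → ∅
[20] propose(4,'q') → ∅

empty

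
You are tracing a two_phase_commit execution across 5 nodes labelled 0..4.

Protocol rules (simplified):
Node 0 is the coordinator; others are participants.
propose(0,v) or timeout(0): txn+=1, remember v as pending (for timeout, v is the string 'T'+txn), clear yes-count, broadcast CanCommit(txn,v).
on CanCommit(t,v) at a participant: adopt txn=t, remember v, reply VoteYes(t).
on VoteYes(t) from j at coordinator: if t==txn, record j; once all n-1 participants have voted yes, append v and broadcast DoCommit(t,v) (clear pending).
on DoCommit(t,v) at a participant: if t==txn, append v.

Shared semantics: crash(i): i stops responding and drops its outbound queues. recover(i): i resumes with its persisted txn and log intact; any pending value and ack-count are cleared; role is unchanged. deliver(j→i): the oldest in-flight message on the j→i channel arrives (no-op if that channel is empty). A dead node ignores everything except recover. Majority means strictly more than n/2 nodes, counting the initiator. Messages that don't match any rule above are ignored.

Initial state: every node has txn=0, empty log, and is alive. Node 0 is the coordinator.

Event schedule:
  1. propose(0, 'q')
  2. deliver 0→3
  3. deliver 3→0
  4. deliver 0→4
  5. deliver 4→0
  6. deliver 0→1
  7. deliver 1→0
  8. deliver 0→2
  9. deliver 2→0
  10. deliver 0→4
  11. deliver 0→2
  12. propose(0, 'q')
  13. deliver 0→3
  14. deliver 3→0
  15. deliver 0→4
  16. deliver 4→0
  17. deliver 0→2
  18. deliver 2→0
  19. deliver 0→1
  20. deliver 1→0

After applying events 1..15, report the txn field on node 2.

1

step 1 propose(0,'q'): 0={coor,t=1,log=-}
step 2 deliver 0→3: 3={part,t=1,log=-}
step 3 deliver 3→0: —
step 4 deliver 0→4: 4={part,t=1,log=-}
step 5 deliver 4→0: —
step 6 deliver 0→1: 1={part,t=1,log=-}
step 7 deliver 1→0: —
step 8 deliver 0→2: 2={part,t=1,log=-}
step 9 deliver 2→0: 0={coor,t=1,log=q}
step 10 deliver 0→4: 4={part,t=1,log=q}
step 11 deliver 0→2: 2={part,t=1,log=q}
step 12 propose(0,'q'): 0={coor,t=2,log=q}
step 13 deliver 0→3: 3={part,t=1,log=q}
step 14 deliver 3→0: —
step 15 deliver 0→4: 4={part,t=2,log=q}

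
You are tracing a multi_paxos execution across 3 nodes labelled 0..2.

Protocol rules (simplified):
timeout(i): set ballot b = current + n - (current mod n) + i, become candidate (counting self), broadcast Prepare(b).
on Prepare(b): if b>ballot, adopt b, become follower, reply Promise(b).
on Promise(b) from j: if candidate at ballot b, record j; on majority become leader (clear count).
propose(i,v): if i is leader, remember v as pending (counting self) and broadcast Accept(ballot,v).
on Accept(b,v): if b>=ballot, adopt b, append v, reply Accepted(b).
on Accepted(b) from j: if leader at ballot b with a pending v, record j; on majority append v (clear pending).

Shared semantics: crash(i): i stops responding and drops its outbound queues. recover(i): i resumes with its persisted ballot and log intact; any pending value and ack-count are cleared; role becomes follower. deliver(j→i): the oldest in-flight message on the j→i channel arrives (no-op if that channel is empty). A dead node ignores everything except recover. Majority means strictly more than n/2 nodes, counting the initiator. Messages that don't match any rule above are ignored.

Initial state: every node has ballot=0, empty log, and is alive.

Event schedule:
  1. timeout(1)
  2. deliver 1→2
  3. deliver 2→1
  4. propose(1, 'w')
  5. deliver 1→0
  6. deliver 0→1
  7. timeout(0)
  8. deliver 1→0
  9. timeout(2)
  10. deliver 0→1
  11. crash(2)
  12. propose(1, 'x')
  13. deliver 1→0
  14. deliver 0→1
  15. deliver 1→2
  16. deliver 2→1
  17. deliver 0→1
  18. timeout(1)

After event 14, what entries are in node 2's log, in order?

1. timeout(1):  <1:cand b4 ->
2. deliver 1→2:  <2:foll b4 ->
3. deliver 2→1:  <1:lead b4 ->
4. propose(1,'w'):  nop
5. deliver 1→0:  <0:foll b4 ->
6. deliver 0→1:  nop
7. timeout(0):  <0:cand b6 ->
8. deliver 1→0:  nop
9. timeout(2):  <2:cand b8 ->
10. deliver 0→1:  <1:foll b6 ->
11. crash(2):  <2:✗cand b8 ->
12. propose(1,'x'):  nop
13. deliver 1→0:  <0:lead b6 ->
14. deliver 0→1:  nop

empty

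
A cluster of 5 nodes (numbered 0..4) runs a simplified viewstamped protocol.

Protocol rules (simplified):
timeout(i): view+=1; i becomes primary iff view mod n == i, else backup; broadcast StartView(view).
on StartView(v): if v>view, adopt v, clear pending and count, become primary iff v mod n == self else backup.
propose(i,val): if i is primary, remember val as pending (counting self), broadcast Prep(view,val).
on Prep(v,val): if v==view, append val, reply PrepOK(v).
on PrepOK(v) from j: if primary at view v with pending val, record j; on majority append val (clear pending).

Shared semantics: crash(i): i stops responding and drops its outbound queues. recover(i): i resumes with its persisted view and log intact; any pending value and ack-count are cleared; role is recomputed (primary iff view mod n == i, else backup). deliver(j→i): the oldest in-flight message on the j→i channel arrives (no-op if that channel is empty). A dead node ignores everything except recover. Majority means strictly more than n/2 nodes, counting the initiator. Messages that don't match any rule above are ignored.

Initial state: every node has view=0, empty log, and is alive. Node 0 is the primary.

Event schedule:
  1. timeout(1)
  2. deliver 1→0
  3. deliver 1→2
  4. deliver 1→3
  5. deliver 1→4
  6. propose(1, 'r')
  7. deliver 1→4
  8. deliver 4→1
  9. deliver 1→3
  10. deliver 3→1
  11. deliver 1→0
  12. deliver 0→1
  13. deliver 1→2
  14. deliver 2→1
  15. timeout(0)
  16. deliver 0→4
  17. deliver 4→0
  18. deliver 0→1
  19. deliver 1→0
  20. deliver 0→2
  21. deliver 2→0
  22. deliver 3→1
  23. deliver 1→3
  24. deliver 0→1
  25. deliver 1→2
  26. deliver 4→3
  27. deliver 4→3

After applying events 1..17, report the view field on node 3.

[1] timeout(1) → N1(prim v1 [-])
[2] deliver 1→0 → N0(back v1 [-])
[3] deliver 1→2 → N2(back v1 [-])
[4] deliver 1→3 → N3(back v1 [-])
[5] deliver 1→4 → N4(back v1 [-])
[6] propose(1,'r') → ∅
[7] deliver 1→4 → N4(back v1 [r])
[8] deliver 4→1 → ∅
[9] deliver 1→3 → N3(back v1 [r])
[10] deliver 3→1 → N1(prim v1 [r])
[11] deliver 1→0 → N0(back v1 [r])
[12] deliver 0→1 → ∅
[13] deliver 1→2 → N2(back v1 [r])
[14] deliver 2→1 → ∅
[15] timeout(0) → N0(back v2 [r])
[16] deliver 0→4 → N4(back v2 [r])
[17] deliver 4→0 → ∅

1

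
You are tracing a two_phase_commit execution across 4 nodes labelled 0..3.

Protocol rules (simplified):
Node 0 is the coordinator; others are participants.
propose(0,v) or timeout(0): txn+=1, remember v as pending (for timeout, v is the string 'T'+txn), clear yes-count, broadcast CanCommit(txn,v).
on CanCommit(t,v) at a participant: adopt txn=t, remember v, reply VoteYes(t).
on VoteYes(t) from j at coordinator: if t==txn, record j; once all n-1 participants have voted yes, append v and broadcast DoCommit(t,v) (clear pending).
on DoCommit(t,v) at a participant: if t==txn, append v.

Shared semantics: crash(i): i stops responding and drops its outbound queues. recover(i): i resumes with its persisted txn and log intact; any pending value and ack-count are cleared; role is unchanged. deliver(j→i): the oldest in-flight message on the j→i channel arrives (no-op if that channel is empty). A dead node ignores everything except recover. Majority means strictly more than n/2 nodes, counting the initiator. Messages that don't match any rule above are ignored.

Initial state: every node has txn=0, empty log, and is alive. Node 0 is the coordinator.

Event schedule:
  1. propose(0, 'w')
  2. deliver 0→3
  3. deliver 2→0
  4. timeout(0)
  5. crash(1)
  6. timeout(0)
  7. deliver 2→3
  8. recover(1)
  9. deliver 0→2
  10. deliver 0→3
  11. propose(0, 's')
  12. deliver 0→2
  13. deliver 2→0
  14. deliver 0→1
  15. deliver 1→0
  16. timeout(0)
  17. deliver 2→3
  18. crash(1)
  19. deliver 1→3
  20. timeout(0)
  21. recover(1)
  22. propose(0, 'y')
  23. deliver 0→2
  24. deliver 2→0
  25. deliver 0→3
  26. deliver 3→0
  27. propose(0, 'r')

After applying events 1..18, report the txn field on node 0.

e1 propose(0,'w'): 0[coor,t=1,-]
e2 deliver 0→3: 3[part,t=1,-]
e3 deliver 2→0: ·
e4 timeout(0): 0[coor,t=2,-]
e5 crash(1): 1[✗part,t=0,-]
e6 timeout(0): 0[coor,t=3,-]
e7 deliver 2→3: ·
e8 recover(1): 1[part,t=0,-]
e9 deliver 0→2: 2[part,t=1,-]
e10 deliver 0→3: 3[part,t=2,-]
e11 propose(0,'s'): 0[coor,t=4,-]
e12 deliver 0→2: 2[part,t=2,-]
e13 deliver 2→0: ·
e14 deliver 0→1: 1[part,t=1,-]
e15 deliver 1→0: ·
e16 timeout(0): 0[coor,t=5,-]
e17 deliver 2→3: ·
e18 crash(1): 1[✗part,t=1,-]

5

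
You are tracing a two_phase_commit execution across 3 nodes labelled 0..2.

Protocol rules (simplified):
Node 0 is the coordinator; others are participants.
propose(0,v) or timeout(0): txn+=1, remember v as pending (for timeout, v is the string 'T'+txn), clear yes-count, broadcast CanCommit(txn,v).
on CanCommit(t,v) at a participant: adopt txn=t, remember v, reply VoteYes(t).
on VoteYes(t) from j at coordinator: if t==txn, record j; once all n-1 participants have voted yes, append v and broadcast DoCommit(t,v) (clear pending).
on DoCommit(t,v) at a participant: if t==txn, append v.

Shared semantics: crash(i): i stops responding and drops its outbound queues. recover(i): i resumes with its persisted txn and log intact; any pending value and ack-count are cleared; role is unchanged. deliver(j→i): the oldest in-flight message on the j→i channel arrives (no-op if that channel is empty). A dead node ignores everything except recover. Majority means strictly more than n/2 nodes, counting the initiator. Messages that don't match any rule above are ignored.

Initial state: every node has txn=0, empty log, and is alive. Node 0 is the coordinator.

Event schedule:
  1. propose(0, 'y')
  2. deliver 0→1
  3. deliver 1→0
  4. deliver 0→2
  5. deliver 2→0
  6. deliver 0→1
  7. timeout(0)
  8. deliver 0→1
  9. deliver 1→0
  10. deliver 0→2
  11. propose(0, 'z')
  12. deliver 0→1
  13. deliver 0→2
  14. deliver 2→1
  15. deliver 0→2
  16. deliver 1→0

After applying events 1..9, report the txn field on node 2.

1

after 1 — propose(0,'y'): n0:coor/t1/[-]
after 2 — deliver 0→1: n1:part/t1/[-]
after 3 — deliver 1→0: ·
after 4 — deliver 0→2: n2:part/t1/[-]
after 5 — deliver 2→0: n0:coor/t1/[y]
after 6 — deliver 0→1: n1:part/t1/[y]
after 7 — timeout(0): n0:coor/t2/[y]
after 8 — deliver 0→1: n1:part/t2/[y]
after 9 — deliver 1→0: ·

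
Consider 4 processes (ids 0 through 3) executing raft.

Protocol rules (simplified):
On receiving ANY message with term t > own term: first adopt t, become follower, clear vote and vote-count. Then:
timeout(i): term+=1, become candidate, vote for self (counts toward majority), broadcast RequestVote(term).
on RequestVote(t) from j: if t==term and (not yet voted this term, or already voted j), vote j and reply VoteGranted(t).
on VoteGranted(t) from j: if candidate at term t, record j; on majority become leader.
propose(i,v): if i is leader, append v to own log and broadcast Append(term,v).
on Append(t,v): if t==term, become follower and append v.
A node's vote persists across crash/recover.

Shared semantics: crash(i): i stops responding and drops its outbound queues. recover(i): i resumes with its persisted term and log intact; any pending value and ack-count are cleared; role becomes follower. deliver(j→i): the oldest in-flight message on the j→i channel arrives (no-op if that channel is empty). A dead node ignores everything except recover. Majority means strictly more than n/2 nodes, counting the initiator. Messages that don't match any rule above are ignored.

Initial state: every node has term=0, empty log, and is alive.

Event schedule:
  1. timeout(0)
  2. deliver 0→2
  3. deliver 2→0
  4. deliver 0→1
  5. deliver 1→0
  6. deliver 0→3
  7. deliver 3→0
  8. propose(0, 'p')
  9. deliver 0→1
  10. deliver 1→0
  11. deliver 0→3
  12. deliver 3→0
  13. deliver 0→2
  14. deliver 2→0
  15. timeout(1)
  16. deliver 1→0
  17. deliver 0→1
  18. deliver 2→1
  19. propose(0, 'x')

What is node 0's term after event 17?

[1] timeout(0) → N0(cand t1 [-])
[2] deliver 0→2 → N2(foll t1 [-])
[3] deliver 2→0 → ∅
[4] deliver 0→1 → N1(foll t1 [-])
[5] deliver 1→0 → N0(lead t1 [-])
[6] deliver 0→3 → N3(foll t1 [-])
[7] deliver 3→0 → ∅
[8] propose(0,'p') → N0(lead t1 [p])
[9] deliver 0→1 → N1(foll t1 [p])
[10] deliver 1→0 → ∅
[11] deliver 0→3 → N3(foll t1 [p])
[12] deliver 3→0 → ∅
[13] deliver 0→2 → N2(foll t1 [p])
[14] deliver 2→0 → ∅
[15] timeout(1) → N1(cand t2 [p])
[16] deliver 1→0 → N0(foll t2 [p])
[17] deliver 0→1 → ∅

2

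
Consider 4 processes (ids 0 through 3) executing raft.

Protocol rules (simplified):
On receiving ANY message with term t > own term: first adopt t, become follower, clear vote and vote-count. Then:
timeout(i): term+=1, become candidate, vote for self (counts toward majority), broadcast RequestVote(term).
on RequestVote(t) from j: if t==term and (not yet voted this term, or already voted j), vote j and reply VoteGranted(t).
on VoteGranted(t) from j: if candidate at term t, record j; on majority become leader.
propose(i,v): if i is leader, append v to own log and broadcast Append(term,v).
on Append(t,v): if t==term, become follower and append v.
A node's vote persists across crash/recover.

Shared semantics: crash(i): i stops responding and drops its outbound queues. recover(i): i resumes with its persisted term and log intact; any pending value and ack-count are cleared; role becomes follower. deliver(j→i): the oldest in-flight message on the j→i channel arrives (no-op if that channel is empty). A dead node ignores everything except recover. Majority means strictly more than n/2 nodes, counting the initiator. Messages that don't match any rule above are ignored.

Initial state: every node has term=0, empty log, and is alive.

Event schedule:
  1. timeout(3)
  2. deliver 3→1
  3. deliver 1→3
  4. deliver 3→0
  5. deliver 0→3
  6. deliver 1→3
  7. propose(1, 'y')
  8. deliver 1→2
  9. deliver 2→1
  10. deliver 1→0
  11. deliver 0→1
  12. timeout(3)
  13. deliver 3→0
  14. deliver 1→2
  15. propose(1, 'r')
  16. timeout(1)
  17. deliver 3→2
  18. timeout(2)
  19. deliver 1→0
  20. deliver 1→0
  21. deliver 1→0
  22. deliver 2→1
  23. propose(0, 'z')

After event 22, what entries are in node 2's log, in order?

1. timeout(3):  <3:cand t1 ->
2. deliver 3→1:  <1:foll t1 ->
3. deliver 1→3:  nop
4. deliver 3→0:  <0:foll t1 ->
5. deliver 0→3:  <3:lead t1 ->
6. deliver 1→3:  nop
7. propose(1,'y'):  nop
8. deliver 1→2:  nop
9. deliver 2→1:  nop
10. deliver 1→0:  nop
11. deliver 0→1:  nop
12. timeout(3):  <3:cand t2 ->
13. deliver 3→0:  <0:foll t2 ->
14. deliver 1→2:  nop
15. propose(1,'r'):  nop
16. timeout(1):  <1:cand t2 ->
17. deliver 3→2:  <2:foll t1 ->
18. timeout(2):  <2:cand t2 ->
19. deliver 1→0:  nop
20. deliver 1→0:  nop
21. deliver 1→0:  nop
22. deliver 2→1:  nop

empty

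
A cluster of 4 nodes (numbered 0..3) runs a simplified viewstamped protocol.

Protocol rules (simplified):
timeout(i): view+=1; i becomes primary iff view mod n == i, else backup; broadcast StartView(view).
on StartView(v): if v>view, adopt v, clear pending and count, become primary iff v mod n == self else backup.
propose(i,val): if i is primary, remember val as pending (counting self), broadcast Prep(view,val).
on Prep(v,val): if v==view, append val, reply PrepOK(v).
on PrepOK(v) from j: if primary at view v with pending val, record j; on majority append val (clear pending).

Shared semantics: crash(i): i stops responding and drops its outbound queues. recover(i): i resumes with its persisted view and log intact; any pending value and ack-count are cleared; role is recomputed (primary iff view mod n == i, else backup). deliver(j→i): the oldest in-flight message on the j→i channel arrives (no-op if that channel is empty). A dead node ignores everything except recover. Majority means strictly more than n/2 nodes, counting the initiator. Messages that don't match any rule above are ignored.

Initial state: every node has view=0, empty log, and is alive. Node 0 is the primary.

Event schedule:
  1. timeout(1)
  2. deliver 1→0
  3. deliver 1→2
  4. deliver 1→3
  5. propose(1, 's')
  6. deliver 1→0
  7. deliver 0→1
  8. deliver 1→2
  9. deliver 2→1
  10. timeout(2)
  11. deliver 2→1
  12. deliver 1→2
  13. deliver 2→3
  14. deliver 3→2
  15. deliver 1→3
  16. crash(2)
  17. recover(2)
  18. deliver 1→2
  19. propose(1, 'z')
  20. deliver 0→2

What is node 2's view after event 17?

1. timeout(1):  <1:prim v1 ->
2. deliver 1→0:  <0:back v1 ->
3. deliver 1→2:  <2:back v1 ->
4. deliver 1→3:  <3:back v1 ->
5. propose(1,'s'):  nop
6. deliver 1→0:  <0:back v1 s>
7. deliver 0→1:  nop
8. deliver 1→2:  <2:back v1 s>
9. deliver 2→1:  <1:prim v1 s>
10. timeout(2):  <2:prim v2 s>
11. deliver 2→1:  <1:back v2 s>
12. deliver 1→2:  nop
13. deliver 2→3:  <3:back v2 ->
14. deliver 3→2:  nop
15. deliver 1→3:  nop
16. crash(2):  <2:✗prim v2 s>
17. recover(2):  <2:prim v2 s>

2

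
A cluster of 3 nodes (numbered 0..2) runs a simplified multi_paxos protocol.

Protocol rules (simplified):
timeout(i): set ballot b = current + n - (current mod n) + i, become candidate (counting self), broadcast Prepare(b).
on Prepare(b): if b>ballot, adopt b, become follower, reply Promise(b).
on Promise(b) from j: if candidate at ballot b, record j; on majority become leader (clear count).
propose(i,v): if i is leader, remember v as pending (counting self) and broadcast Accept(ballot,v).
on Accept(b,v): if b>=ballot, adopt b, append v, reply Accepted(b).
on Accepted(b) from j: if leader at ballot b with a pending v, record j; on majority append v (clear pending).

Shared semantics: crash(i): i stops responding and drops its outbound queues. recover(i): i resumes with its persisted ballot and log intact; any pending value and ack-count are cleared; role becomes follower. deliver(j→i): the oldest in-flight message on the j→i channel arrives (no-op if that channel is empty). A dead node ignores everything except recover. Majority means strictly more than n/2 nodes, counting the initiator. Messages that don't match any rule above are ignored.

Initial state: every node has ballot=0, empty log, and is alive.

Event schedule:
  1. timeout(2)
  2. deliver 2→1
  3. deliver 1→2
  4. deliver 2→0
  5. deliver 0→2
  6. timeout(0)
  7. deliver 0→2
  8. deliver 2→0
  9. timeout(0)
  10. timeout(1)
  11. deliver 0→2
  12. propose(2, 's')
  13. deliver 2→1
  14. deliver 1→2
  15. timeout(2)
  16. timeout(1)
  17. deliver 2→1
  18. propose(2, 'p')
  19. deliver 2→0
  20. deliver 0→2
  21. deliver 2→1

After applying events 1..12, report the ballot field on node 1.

7

e1 timeout(2): 2[cand,b=5,-]
e2 deliver 2→1: 1[foll,b=5,-]
e3 deliver 1→2: 2[lead,b=5,-]
e4 deliver 2→0: 0[foll,b=5,-]
e5 deliver 0→2: ·
e6 timeout(0): 0[cand,b=6,-]
e7 deliver 0→2: 2[foll,b=6,-]
e8 deliver 2→0: 0[lead,b=6,-]
e9 timeout(0): 0[cand,b=9,-]
e10 timeout(1): 1[cand,b=7,-]
e11 deliver 0→2: 2[foll,b=9,-]
e12 propose(2,'s'): ·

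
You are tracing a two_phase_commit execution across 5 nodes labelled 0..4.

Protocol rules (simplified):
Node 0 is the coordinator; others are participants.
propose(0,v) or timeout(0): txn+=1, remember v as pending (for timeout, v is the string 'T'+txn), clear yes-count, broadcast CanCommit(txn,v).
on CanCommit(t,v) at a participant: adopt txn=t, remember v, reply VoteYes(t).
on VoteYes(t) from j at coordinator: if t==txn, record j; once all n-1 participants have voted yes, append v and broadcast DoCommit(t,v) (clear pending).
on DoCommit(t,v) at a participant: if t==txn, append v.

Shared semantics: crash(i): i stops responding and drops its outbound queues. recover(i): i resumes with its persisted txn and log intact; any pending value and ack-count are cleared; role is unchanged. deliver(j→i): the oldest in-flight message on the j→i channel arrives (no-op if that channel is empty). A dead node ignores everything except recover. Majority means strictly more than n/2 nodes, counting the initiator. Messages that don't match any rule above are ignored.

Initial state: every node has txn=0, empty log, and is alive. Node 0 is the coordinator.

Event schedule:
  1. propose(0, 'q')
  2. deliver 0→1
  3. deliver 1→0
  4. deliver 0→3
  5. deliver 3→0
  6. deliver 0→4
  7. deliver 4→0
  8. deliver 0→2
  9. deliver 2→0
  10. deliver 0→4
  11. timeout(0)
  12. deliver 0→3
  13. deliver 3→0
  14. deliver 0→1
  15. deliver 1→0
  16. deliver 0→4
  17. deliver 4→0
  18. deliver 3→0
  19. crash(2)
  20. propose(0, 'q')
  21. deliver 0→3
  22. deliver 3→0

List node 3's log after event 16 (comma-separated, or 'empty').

e1 propose(0,'q'): 0[coor,t=1,-]
e2 deliver 0→1: 1[part,t=1,-]
e3 deliver 1→0: ·
e4 deliver 0→3: 3[part,t=1,-]
e5 deliver 3→0: ·
e6 deliver 0→4: 4[part,t=1,-]
e7 deliver 4→0: ·
e8 deliver 0→2: 2[part,t=1,-]
e9 deliver 2→0: 0[coor,t=1,q]
e10 deliver 0→4: 4[part,t=1,q]
e11 timeout(0): 0[coor,t=2,q]
e12 deliver 0→3: 3[part,t=1,q]
e13 deliver 3→0: ·
e14 deliver 0→1: 1[part,t=1,q]
e15 deliver 1→0: ·
e16 deliver 0→4: 4[part,t=2,q]

q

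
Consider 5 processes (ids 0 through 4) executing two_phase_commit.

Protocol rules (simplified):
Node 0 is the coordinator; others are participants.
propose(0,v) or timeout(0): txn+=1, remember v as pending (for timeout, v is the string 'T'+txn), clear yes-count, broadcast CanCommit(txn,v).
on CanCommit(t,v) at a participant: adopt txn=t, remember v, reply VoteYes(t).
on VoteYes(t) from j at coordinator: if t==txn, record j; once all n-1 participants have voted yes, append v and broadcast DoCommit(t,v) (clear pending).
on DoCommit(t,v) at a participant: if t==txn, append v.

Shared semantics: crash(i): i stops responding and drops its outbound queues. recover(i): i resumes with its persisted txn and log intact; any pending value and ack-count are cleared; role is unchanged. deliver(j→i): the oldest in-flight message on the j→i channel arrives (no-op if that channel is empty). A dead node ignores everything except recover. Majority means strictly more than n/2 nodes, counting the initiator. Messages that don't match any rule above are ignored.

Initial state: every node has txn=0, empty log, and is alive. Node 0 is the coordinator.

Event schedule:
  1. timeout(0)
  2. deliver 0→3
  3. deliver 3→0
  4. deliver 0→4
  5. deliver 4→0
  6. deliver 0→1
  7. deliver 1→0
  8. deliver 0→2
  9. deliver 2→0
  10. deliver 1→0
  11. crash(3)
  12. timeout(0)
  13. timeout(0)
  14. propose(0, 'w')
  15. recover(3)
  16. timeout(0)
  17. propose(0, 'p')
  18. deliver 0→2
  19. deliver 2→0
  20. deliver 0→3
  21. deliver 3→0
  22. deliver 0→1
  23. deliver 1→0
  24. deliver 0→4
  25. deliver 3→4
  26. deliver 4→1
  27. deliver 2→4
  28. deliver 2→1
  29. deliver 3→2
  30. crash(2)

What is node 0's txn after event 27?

6

step 1 timeout(0): 0={coor,t=1,log=-}
step 2 deliver 0→3: 3={part,t=1,log=-}
step 3 deliver 3→0: —
step 4 deliver 0→4: 4={part,t=1,log=-}
step 5 deliver 4→0: —
step 6 deliver 0→1: 1={part,t=1,log=-}
step 7 deliver 1→0: —
step 8 deliver 0→2: 2={part,t=1,log=-}
step 9 deliver 2→0: 0={coor,t=1,log=T1}
step 10 deliver 1→0: —
step 11 crash(3): 3={✗part,t=1,log=-}
step 12 timeout(0): 0={coor,t=2,log=T1}
step 13 timeout(0): 0={coor,t=3,log=T1}
step 14 propose(0,'w'): 0={coor,t=4,log=T1}
step 15 recover(3): 3={part,t=1,log=-}
step 16 timeout(0): 0={coor,t=5,log=T1}
step 17 propose(0,'p'): 0={coor,t=6,log=T1}
step 18 deliver 0→2: 2={part,t=1,log=T1}
step 19 deliver 2→0: —
step 20 deliver 0→3: 3={part,t=1,log=T1}
step 21 deliver 3→0: —
step 22 deliver 0→1: 1={part,t=1,log=T1}
step 23 deliver 1→0: —
step 24 deliver 0→4: 4={part,t=1,log=T1}
step 25 deliver 3→4: —
step 26 deliver 4→1: —
step 27 deliver 2→4: —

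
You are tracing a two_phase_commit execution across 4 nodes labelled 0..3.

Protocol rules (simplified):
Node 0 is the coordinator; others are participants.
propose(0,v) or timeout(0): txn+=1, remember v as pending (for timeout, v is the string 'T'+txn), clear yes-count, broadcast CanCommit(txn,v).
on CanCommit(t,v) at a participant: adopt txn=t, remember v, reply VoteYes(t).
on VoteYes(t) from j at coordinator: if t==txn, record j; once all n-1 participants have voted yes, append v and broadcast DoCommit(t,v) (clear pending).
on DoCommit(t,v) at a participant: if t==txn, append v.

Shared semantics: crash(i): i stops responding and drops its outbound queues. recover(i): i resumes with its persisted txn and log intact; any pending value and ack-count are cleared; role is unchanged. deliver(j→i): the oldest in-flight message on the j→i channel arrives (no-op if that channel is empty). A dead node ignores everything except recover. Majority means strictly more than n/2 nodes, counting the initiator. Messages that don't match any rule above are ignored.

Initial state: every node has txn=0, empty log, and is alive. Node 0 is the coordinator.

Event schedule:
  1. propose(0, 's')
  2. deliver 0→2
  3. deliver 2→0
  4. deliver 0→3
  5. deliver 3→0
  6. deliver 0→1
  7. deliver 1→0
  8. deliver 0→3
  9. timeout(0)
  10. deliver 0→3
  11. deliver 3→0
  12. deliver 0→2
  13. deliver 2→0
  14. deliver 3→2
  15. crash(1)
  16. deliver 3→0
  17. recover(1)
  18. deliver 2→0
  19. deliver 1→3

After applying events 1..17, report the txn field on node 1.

1

[1] propose(0,'s') → N0(coor t1 [-])
[2] deliver 0→2 → N2(part t1 [-])
[3] deliver 2→0 → ∅
[4] deliver 0→3 → N3(part t1 [-])
[5] deliver 3→0 → ∅
[6] deliver 0→1 → N1(part t1 [-])
[7] deliver 1→0 → N0(coor t1 [s])
[8] deliver 0→3 → N3(part t1 [s])
[9] timeout(0) → N0(coor t2 [s])
[10] deliver 0→3 → N3(part t2 [s])
[11] deliver 3→0 → ∅
[12] deliver 0→2 → N2(part t1 [s])
[13] deliver 2→0 → ∅
[14] deliver 3→2 → ∅
[15] crash(1) → N1(✗part t1 [-])
[16] deliver 3→0 → ∅
[17] recover(1) → N1(part t1 [-])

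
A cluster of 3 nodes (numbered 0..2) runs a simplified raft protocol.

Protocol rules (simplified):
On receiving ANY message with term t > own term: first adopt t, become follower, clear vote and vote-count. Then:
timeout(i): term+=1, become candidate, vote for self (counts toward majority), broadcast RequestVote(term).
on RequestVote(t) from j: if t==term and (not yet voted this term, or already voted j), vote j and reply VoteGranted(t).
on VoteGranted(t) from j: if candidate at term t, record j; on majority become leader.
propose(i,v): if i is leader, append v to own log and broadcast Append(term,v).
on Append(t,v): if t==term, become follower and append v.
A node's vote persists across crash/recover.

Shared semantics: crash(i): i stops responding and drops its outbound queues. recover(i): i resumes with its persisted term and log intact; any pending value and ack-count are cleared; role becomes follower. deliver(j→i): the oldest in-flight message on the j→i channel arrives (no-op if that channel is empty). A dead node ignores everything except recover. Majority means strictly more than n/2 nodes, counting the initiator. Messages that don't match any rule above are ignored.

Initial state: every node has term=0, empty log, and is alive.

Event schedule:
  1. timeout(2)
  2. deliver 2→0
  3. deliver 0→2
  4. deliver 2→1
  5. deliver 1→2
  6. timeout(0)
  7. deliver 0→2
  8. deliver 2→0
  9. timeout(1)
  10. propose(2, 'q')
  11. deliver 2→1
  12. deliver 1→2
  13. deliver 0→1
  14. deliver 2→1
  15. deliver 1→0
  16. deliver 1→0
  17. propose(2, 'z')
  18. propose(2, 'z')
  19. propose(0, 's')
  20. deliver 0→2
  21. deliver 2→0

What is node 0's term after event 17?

2

after 1 — timeout(2): n2:cand/t1/[-]
after 2 — deliver 2→0: n0:foll/t1/[-]
after 3 — deliver 0→2: n2:lead/t1/[-]
after 4 — deliver 2→1: n1:foll/t1/[-]
after 5 — deliver 1→2: ·
after 6 — timeout(0): n0:cand/t2/[-]
after 7 — deliver 0→2: n2:foll/t2/[-]
after 8 — deliver 2→0: n0:lead/t2/[-]
after 9 — timeout(1): n1:cand/t2/[-]
after 10 — propose(2,'q'): ·
after 11 — deliver 2→1: ·
after 12 — deliver 1→2: ·
after 13 — deliver 0→1: ·
after 14 — deliver 2→1: ·
after 15 — deliver 1→0: ·
after 16 — deliver 1→0: ·
after 17 — propose(2,'z'): ·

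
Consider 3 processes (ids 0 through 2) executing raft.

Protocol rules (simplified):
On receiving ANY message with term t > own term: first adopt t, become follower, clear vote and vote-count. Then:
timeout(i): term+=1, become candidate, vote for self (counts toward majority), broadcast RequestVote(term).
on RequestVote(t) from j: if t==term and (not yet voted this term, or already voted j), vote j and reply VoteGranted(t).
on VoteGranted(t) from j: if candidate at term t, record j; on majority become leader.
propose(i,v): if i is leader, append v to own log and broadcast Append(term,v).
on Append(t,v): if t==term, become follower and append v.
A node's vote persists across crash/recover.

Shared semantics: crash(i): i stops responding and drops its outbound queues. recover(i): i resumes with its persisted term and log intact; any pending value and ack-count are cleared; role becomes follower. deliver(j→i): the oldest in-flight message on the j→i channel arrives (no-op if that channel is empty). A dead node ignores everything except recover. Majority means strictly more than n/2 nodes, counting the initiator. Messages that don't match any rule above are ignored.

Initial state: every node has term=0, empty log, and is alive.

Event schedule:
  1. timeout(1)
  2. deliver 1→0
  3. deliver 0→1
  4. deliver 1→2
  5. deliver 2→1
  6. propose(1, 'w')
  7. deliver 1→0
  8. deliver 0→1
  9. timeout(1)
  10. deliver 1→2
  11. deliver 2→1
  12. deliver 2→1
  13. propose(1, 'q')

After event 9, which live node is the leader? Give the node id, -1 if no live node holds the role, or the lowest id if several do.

step 1 timeout(1): 1={cand,t=1,log=-}
step 2 deliver 1→0: 0={foll,t=1,log=-}
step 3 deliver 0→1: 1={lead,t=1,log=-}
step 4 deliver 1→2: 2={foll,t=1,log=-}
step 5 deliver 2→1: —
step 6 propose(1,'w'): 1={lead,t=1,log=w}
step 7 deliver 1→0: 0={foll,t=1,log=w}
step 8 deliver 0→1: —
step 9 timeout(1): 1={cand,t=2,log=w}

-1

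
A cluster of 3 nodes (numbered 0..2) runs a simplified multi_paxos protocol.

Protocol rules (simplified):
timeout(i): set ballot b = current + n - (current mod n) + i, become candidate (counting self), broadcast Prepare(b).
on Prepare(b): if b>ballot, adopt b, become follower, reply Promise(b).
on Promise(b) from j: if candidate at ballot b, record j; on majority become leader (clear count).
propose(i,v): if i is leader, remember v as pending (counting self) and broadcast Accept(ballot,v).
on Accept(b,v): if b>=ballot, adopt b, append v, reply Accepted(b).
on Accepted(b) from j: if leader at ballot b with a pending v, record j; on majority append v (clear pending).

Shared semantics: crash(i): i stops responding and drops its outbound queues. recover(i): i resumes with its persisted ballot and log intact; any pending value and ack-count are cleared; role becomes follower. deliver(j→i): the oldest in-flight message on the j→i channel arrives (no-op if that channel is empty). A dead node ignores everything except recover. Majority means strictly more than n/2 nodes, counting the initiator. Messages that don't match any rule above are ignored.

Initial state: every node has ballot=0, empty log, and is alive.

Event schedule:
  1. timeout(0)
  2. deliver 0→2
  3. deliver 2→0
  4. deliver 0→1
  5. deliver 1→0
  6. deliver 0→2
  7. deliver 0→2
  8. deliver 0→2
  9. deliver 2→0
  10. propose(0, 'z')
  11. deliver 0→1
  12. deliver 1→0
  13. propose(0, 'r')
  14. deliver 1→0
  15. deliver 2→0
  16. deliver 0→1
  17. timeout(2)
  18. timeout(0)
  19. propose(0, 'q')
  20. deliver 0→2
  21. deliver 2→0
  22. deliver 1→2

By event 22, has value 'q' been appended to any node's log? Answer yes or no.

no

e1 timeout(0): 0[cand,b=3,-]
e2 deliver 0→2: 2[foll,b=3,-]
e3 deliver 2→0: 0[lead,b=3,-]
e4 deliver 0→1: 1[foll,b=3,-]
e5 deliver 1→0: ·
e6 deliver 0→2: ·
e7 deliver 0→2: ·
e8 deliver 0→2: ·
e9 deliver 2→0: ·
e10 propose(0,'z'): ·
e11 deliver 0→1: 1[foll,b=3,z]
e12 deliver 1→0: 0[lead,b=3,z]
e13 propose(0,'r'): ·
e14 deliver 1→0: ·
e15 deliver 2→0: ·
e16 deliver 0→1: 1[foll,b=3,z,r]
e17 timeout(2): 2[cand,b=8,-]
e18 timeout(0): 0[cand,b=6,z]
e19 propose(0,'q'): ·
e20 deliver 0→2: ·
e21 deliver 2→0: 0[foll,b=8,z]
e22 deliver 1→2: ·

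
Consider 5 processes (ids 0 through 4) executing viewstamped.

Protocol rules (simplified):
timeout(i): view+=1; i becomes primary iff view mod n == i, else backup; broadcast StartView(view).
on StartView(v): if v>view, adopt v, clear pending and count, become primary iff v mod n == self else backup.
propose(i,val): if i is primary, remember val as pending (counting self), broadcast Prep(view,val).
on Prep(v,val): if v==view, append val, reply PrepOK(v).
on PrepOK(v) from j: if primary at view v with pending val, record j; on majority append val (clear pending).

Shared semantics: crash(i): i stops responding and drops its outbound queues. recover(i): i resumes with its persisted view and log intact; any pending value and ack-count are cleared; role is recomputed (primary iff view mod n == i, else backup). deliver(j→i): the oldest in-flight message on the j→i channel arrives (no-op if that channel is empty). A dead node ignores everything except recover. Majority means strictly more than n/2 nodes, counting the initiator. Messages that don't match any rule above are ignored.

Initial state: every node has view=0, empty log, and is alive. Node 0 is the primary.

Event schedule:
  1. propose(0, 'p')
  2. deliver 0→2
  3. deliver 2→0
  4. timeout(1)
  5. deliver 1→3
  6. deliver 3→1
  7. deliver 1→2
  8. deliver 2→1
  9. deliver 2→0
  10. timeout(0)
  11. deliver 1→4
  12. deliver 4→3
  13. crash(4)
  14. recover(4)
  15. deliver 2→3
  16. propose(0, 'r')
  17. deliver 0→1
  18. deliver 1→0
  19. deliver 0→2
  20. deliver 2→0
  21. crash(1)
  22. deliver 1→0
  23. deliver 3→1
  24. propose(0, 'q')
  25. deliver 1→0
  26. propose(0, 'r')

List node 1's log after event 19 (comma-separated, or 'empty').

step 1 propose(0,'p'): —
step 2 deliver 0→2: 2={back,v=0,log=p}
step 3 deliver 2→0: —
step 4 timeout(1): 1={prim,v=1,log=-}
step 5 deliver 1→3: 3={back,v=1,log=-}
step 6 deliver 3→1: —
step 7 deliver 1→2: 2={back,v=1,log=p}
step 8 deliver 2→1: —
step 9 deliver 2→0: —
step 10 timeout(0): 0={back,v=1,log=-}
step 11 deliver 1→4: 4={back,v=1,log=-}
step 12 deliver 4→3: —
step 13 crash(4): 4={✗back,v=1,log=-}
step 14 recover(4): 4={back,v=1,log=-}
step 15 deliver 2→3: —
step 16 propose(0,'r'): —
step 17 deliver 0→1: —
step 18 deliver 1→0: —
step 19 deliver 0→2: —

empty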